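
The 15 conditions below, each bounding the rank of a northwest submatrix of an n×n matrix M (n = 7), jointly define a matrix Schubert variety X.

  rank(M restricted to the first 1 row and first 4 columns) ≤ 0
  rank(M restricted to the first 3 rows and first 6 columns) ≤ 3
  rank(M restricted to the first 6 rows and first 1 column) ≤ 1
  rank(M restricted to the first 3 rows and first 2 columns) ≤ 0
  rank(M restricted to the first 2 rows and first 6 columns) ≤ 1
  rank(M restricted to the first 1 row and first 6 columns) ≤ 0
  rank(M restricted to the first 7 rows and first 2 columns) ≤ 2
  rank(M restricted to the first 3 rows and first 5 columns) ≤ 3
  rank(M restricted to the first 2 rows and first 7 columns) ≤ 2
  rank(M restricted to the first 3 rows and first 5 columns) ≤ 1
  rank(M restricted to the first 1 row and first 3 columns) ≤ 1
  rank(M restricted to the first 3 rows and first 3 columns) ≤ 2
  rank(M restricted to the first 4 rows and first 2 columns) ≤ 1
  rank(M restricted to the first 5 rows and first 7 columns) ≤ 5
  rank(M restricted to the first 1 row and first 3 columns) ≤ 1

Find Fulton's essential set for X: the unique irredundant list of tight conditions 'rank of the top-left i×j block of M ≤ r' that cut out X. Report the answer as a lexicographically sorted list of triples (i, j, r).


Rank table r_w(7×7) implied by the 15 constraints:

  0 | 0 | 0 | 0 | 0 | 0 | 1
  0 | 0 | 1 | 1 | 1 | 1 | 2
  0 | 0 | 1 | 1 | 1 | 2 | 3
  1 | 1 | 2 | 2 | 2 | 3 | 4
  1 | 2 | 3 | 3 | 3 | 4 | 5
  1 | 2 | 3 | 4 | 4 | 5 | 6
  1 | 2 | 3 | 4 | 5 | 6 | 7

hence w(1..7) = (7, 3, 6, 1, 2, 4, 5).

D(w) has 12 cells with 3 SE-corners; essential set:

[(1, 6, 0), (3, 2, 0), (3, 5, 1)]


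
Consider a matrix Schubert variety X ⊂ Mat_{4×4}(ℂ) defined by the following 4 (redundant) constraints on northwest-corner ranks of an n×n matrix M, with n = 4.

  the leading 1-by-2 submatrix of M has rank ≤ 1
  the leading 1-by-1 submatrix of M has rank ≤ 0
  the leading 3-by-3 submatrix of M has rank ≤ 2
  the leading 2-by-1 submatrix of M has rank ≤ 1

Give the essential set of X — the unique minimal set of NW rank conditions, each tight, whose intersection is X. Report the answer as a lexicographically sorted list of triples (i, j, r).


The tightest implied rank at each (i,j), from the 4 conditions:

  i=1: 0 1 1 1
  i=2: 1 2 2 2
  i=3: 1 2 2 3
  i=4: 1 2 3 4

second differences of R give the permutation w = (2, 1, 4, 3).

2 SE-corners of the 2-cell Rothe diagram give Ess(w):

[(1, 1, 0), (3, 3, 2)]


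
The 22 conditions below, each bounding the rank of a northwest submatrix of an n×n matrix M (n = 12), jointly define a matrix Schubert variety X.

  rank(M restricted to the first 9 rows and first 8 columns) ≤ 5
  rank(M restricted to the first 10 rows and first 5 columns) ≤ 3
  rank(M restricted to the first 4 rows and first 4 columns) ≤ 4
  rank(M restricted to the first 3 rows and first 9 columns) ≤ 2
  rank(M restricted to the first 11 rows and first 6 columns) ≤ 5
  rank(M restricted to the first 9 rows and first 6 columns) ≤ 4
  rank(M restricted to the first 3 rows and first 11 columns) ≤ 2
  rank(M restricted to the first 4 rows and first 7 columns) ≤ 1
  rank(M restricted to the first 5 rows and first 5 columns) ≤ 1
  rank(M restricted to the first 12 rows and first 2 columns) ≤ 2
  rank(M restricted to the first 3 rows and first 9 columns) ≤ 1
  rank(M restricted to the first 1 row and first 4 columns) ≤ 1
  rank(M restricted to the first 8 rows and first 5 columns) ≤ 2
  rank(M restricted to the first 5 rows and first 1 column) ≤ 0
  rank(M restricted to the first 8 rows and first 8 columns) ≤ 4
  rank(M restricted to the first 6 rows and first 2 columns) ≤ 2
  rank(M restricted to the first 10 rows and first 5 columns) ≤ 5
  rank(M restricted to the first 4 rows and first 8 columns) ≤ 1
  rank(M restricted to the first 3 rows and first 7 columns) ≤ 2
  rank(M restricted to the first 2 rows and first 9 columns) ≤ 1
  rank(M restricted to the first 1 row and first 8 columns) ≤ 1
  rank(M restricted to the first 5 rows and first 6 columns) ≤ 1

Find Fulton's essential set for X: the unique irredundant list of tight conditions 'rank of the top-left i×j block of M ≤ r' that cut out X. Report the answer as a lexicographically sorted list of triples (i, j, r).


Computing R[i][j] = min implied NW-rank bound (n=12, 22 conditions):

  0  1  1  1  1  1  1  1  1  1  1  1
  0  1  1  1  1  1  1  1  1  2  2  2
  0  1  1  1  1  1  1  1  1  2  2  3
  0  1  1  1  1  1  1  1  2  3  3  4
  0  1  1  1  1  1  2  2  3  4  4  5
  1  2  2  2  2  2  3  3  4  5  5  6
  1  2  2  2  2  3  4  4  5  6  6  7
  1  2  2  2  2  3  4  4  5  6  7  8
  1  2  3  3  3  4  5  5  6  7  8  9
  1  2  3  3  3  4  5  6  7  8  9  10
  1  2  3  4  4  5  6  7  8  9  10  11
  1  2  3  4  5  6  7  8  9  10  11  12

hence w(1..12) = (2, 10, 12, 9, 7, 1, 6, 11, 3, 8, 4, 5).

D(w) has 39 cells with 8 SE-corners; essential set:

[(3, 9, 1), (3, 11, 2), (4, 8, 1), (5, 1, 0), (5, 6, 1), (8, 5, 2), (8, 8, 4), (10, 5, 3)]


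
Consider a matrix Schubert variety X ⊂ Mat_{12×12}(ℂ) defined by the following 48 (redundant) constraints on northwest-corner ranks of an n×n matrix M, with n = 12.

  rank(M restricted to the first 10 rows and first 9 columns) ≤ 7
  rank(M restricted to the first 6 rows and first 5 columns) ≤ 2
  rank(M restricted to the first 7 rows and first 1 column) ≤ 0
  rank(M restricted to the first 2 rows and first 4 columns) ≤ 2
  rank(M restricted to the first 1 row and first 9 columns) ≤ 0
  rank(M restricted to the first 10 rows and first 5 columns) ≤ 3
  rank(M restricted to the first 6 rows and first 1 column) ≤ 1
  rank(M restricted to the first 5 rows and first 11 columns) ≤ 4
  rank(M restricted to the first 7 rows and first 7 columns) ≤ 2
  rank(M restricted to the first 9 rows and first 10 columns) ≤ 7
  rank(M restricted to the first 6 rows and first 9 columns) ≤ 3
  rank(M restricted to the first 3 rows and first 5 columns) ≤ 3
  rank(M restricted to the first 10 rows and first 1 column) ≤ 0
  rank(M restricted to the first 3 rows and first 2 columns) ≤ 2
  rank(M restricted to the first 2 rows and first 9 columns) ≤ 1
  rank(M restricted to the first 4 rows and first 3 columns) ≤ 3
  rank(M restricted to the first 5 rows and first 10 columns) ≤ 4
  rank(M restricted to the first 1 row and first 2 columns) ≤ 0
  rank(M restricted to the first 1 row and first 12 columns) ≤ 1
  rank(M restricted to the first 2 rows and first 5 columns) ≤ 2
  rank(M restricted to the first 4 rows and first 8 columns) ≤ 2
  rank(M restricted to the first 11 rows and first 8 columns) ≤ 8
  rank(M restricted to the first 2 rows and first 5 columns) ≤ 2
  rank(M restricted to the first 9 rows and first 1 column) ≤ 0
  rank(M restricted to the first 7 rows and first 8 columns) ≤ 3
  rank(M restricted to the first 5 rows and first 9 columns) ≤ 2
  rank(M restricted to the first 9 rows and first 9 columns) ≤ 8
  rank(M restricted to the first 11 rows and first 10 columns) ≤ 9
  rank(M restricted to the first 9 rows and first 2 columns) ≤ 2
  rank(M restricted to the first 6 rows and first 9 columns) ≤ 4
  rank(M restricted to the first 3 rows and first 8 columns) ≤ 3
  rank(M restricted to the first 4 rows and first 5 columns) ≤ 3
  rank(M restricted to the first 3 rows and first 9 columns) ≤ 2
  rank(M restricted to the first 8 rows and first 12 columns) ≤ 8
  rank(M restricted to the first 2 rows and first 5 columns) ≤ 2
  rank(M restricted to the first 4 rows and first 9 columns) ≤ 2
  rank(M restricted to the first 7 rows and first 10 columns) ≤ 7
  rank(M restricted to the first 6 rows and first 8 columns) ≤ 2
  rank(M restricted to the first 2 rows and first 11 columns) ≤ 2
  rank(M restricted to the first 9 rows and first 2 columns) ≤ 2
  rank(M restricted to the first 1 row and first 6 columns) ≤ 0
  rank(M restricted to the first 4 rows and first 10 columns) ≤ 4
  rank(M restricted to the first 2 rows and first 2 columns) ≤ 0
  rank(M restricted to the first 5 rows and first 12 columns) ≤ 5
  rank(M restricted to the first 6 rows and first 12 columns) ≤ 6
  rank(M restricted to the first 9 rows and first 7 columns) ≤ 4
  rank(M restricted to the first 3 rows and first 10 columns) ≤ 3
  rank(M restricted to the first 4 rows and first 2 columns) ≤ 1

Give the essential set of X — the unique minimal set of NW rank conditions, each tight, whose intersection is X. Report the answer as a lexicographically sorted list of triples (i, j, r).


Propagating the 48 rank bounds to every northwest block:

  0, 0, 0, 0, 0, 0, 0, 0, 0, 1, 1, 1
  0, 0, 1, 1, 1, 1, 1, 1, 1, 2, 2, 2
  0, 1, 2, 2, 2, 2, 2, 2, 2, 3, 3, 3
  0, 1, 2, 2, 2, 2, 2, 2, 2, 3, 4, 4
  0, 1, 2, 2, 2, 2, 2, 2, 2, 3, 4, 5
  0, 1, 2, 2, 2, 2, 2, 2, 3, 4, 5, 6
  0, 1, 2, 2, 2, 2, 2, 3, 4, 5, 6, 7
  0, 1, 2, 3, 3, 3, 3, 4, 5, 6, 7, 8
  0, 1, 2, 3, 3, 4, 4, 5, 6, 7, 8, 9
  0, 1, 2, 3, 3, 4, 5, 6, 7, 8, 9, 10
  1, 2, 3, 4, 4, 5, 6, 7, 8, 9, 10, 11
  1, 2, 3, 4, 5, 6, 7, 8, 9, 10, 11, 12

second differences of R give the permutation w = (10, 3, 2, 11, 12, 9, 8, 4, 6, 7, 1, 5).

Fulton essential set (7 of the 42 Rothe cells):

[(1, 9, 0), (2, 2, 0), (5, 9, 2), (6, 8, 2), (7, 7, 2), (10, 1, 0), (10, 5, 3)]


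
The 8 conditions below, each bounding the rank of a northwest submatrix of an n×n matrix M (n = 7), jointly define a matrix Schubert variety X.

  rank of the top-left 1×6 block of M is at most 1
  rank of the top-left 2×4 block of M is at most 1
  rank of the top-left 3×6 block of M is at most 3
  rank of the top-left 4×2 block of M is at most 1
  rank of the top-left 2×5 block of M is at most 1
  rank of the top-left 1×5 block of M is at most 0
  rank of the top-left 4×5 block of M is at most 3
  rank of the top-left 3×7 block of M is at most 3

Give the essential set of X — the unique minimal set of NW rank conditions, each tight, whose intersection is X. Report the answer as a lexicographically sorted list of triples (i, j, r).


Recovering R(i,j) via the rank-extension bound from the 8 conditions:

  0, 0, 0, 0, 0, 1, 1
  1, 1, 1, 1, 1, 2, 2
  1, 1, 2, 2, 2, 3, 3
  1, 1, 2, 3, 3, 4, 4
  1, 2, 3, 4, 4, 5, 5
  1, 2, 3, 4, 5, 6, 6
  1, 2, 3, 4, 5, 6, 7

hence w(1..7) = (6, 1, 3, 4, 2, 5, 7).

2 SE-corners of the 7-cell Rothe diagram give Ess(w):

[(1, 5, 0), (4, 2, 1)]


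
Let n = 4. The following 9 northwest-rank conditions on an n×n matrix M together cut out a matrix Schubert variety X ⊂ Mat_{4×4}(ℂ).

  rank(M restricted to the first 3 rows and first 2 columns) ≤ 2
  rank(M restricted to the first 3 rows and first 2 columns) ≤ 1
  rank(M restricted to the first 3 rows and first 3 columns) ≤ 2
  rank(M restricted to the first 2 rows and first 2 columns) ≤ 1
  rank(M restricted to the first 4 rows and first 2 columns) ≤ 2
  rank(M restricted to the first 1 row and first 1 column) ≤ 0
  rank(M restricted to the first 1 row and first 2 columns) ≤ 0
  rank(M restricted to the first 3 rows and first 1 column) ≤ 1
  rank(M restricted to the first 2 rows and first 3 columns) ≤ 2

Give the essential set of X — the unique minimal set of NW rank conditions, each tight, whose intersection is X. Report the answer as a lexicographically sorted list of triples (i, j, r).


Propagating the 9 rank bounds to every northwest block:

  0, 0, 1, 1
  1, 1, 2, 2
  1, 1, 2, 3
  1, 2, 3, 4

so w = (3, 1, 4, 2).

D(w) has 3 cells with 2 SE-corners; essential set:

[(1, 2, 0), (3, 2, 1)]


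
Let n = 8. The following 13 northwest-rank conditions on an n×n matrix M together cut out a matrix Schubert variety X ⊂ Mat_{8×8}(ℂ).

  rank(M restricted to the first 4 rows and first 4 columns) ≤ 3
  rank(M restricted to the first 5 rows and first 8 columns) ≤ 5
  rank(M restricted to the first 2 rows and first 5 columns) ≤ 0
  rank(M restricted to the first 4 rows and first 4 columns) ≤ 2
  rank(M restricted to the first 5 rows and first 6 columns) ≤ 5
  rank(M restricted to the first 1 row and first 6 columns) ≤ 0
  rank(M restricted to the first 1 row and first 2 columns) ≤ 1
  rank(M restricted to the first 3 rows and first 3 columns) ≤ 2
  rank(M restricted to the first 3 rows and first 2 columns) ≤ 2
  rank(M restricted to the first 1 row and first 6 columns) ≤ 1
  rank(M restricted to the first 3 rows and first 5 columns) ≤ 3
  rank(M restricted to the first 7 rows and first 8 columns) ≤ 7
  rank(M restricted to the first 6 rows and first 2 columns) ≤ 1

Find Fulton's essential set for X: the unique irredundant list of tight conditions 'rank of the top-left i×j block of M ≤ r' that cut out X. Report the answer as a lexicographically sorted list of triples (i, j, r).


Reconstructing r_w from the 13 given conditions:

  0 0 0 0 0 0 1 1
  0 0 0 0 0 1 2 2
  1 1 1 1 1 2 3 3
  1 1 2 2 2 3 4 4
  1 1 2 3 3 4 5 5
  1 1 2 3 4 5 6 6
  1 2 3 4 5 6 7 7
  1 2 3 4 5 6 7 8

second differences of R give the permutation w = (7, 6, 1, 3, 4, 5, 2, 8).

Fulton essential set (3 of the 14 Rothe cells):

[(1, 6, 0), (2, 5, 0), (6, 2, 1)]


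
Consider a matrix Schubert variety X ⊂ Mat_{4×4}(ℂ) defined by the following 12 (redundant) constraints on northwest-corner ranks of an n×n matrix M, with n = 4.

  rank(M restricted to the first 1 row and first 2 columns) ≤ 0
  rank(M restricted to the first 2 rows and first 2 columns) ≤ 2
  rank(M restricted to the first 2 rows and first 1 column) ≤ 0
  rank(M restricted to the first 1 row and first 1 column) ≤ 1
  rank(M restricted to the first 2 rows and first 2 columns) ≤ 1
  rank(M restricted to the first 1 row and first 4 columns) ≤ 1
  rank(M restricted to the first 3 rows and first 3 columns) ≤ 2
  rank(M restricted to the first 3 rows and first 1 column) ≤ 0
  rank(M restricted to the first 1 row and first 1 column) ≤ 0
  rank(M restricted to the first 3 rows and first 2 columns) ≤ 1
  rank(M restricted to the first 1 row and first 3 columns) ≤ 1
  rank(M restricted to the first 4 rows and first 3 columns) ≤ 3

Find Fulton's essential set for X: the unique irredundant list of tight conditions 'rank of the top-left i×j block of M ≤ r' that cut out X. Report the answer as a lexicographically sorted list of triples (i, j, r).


Propagating the 12 rank bounds to every northwest block:

  row 1: 0 | 0 | 1 | 1
  row 2: 0 | 1 | 2 | 2
  row 3: 0 | 1 | 2 | 3
  row 4: 1 | 2 | 3 | 4

second differences of R give the permutation w = (3, 2, 4, 1).

2 SE-corners of the 4-cell Rothe diagram give Ess(w):

[(1, 2, 0), (3, 1, 0)]


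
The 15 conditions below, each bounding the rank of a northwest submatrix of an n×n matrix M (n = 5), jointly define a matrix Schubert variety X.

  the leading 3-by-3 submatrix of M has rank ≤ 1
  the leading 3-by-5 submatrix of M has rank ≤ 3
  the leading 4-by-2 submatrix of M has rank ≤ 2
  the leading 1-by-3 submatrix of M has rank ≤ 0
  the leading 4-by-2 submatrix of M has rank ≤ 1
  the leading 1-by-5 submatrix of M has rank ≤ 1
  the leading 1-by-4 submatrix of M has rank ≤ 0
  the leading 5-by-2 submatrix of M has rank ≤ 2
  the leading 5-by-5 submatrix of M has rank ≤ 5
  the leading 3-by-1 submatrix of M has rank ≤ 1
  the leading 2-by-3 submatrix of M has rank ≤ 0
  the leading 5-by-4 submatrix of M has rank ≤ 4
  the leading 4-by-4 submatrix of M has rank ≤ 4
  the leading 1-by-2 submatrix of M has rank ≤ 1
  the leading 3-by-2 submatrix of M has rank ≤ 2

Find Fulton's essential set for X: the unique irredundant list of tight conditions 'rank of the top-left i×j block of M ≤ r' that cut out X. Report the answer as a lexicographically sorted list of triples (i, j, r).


Propagating the 15 rank bounds to every northwest block:

  R[1]: 0 | 0 | 0 | 0 | 1
  R[2]: 0 | 0 | 0 | 1 | 2
  R[3]: 1 | 1 | 1 | 2 | 3
  R[4]: 1 | 1 | 2 | 3 | 4
  R[5]: 1 | 2 | 3 | 4 | 5

giving w = (5, 4, 1, 3, 2) via Δ²R.

Fulton essential set (3 of the 8 Rothe cells):

[(1, 4, 0), (2, 3, 0), (4, 2, 1)]


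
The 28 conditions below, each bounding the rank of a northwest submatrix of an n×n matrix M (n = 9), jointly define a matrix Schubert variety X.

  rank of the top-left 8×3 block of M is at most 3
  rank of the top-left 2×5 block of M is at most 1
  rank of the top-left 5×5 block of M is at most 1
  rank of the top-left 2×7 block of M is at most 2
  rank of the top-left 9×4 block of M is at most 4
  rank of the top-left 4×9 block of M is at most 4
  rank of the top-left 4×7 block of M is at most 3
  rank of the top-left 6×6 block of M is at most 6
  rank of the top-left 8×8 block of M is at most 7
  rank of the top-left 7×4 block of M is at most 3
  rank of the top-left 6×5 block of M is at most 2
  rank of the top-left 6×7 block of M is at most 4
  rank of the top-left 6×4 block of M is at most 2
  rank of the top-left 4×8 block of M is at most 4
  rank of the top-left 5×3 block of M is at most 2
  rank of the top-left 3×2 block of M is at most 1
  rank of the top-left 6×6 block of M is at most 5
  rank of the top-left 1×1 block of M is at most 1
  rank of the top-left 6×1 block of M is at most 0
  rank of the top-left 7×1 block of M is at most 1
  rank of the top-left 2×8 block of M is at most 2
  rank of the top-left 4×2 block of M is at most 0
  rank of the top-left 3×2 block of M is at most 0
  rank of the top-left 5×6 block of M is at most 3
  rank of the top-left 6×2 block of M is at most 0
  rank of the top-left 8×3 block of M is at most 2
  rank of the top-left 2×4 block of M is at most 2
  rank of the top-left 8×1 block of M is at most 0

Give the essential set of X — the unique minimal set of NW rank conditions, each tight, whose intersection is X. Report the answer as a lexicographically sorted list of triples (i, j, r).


Computing R[i][j] = min implied NW-rank bound (n=9, 28 conditions):

  R[1]: 0  0  1  1  1  1  1  1  1
  R[2]: 0  0  1  1  1  2  2  2  2
  R[3]: 0  0  1  1  1  2  3  3  3
  R[4]: 0  0  1  1  1  2  3  4  4
  R[5]: 0  0  1  1  1  2  3  4  5
  R[6]: 0  0  1  2  2  3  4  5  6
  R[7]: 0  1  2  3  3  4  5  6  7
  R[8]: 0  1  2  3  4  5  6  7  8
  R[9]: 1  2  3  4  5  6  7  8  9

reading off 1-entries of Δ²R: w = (3, 6, 7, 8, 9, 4, 2, 5, 1).

|D(w)|=22, |Ess(w)|=3:

[(5, 5, 1), (6, 2, 0), (8, 1, 0)]


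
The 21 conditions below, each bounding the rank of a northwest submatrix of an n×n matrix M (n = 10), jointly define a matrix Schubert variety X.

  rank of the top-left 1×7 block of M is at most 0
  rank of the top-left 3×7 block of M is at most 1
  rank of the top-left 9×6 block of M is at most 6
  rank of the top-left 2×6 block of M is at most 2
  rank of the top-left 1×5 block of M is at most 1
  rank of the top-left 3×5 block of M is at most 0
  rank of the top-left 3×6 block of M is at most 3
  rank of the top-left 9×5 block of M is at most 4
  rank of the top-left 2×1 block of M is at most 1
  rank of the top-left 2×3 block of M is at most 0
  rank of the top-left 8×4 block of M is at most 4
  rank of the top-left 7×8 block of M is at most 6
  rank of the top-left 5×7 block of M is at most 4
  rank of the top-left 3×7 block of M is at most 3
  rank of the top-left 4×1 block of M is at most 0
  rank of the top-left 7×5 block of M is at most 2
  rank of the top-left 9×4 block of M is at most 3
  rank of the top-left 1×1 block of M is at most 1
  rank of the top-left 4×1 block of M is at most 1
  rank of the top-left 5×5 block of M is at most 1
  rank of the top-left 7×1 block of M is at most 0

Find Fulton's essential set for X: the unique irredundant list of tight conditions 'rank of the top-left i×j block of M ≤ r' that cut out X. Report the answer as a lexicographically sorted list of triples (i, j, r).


Recovering R(i,j) via the rank-extension bound from the 21 conditions:

  i=1: 0 | 0 | 0 | 0 | 0 | 0 | 0 | 1 | 1 | 1
  i=2: 0 | 0 | 0 | 0 | 0 | 1 | 1 | 2 | 2 | 2
  i=3: 0 | 0 | 0 | 0 | 0 | 1 | 1 | 2 | 3 | 3
  i=4: 0 | 1 | 1 | 1 | 1 | 2 | 2 | 3 | 4 | 4
  i=5: 0 | 1 | 1 | 1 | 1 | 2 | 3 | 4 | 5 | 5
  i=6: 0 | 1 | 2 | 2 | 2 | 3 | 4 | 5 | 6 | 6
  i=7: 0 | 1 | 2 | 2 | 2 | 3 | 4 | 5 | 6 | 7
  i=8: 1 | 2 | 3 | 3 | 3 | 4 | 5 | 6 | 7 | 8
  i=9: 1 | 2 | 3 | 3 | 4 | 5 | 6 | 7 | 8 | 9
  i=10: 1 | 2 | 3 | 4 | 5 | 6 | 7 | 8 | 9 | 10

second differences of R give the permutation w = (8, 6, 9, 2, 7, 3, 10, 1, 5, 4).

7 SE-corners of the 28-cell Rothe diagram give Ess(w):

[(1, 7, 0), (3, 5, 0), (3, 7, 1), (5, 5, 1), (7, 1, 0), (7, 5, 2), (9, 4, 3)]


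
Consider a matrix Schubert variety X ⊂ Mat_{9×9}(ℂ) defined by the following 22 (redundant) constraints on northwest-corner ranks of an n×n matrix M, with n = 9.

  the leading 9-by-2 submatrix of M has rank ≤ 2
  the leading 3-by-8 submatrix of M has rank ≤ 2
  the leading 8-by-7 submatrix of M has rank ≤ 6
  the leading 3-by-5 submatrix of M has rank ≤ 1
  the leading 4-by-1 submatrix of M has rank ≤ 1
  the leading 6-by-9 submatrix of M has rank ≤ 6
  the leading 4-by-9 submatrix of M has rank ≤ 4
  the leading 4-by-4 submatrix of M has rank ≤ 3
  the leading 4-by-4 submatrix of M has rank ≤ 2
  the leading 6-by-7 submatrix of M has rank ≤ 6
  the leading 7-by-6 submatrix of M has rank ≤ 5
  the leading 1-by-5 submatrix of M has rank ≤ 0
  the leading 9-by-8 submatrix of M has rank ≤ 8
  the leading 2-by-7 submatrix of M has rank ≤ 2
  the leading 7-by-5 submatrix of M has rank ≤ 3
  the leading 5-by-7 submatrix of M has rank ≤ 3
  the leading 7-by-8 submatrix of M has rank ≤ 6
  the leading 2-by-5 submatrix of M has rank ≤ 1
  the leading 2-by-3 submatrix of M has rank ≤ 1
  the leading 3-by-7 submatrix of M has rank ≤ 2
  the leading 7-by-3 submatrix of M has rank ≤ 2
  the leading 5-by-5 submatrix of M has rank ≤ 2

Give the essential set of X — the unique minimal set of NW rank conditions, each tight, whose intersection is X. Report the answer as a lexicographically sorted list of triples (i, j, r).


The tightest implied rank at each (i,j), from the 22 conditions:

  row 1: 0  0  0  0  0  1  1  1  1
  row 2: 1  1  1  1  1  2  2  2  2
  row 3: 1  1  1  1  1  2  2  2  3
  row 4: 1  2  2  2  2  3  3  3  4
  row 5: 1  2  2  2  2  3  3  4  5
  row 6: 1  2  2  3  3  4  4  5  6
  row 7: 1  2  2  3  3  4  5  6  7
  row 8: 1  2  3  4  4  5  6  7  8
  row 9: 1  2  3  4  5  6  7  8  9

so w = (6, 1, 9, 2, 8, 4, 7, 3, 5).

Fulton essential set (7 of the 18 Rothe cells):

[(1, 5, 0), (3, 5, 1), (3, 8, 2), (5, 5, 2), (5, 7, 3), (7, 3, 2), (7, 5, 3)]


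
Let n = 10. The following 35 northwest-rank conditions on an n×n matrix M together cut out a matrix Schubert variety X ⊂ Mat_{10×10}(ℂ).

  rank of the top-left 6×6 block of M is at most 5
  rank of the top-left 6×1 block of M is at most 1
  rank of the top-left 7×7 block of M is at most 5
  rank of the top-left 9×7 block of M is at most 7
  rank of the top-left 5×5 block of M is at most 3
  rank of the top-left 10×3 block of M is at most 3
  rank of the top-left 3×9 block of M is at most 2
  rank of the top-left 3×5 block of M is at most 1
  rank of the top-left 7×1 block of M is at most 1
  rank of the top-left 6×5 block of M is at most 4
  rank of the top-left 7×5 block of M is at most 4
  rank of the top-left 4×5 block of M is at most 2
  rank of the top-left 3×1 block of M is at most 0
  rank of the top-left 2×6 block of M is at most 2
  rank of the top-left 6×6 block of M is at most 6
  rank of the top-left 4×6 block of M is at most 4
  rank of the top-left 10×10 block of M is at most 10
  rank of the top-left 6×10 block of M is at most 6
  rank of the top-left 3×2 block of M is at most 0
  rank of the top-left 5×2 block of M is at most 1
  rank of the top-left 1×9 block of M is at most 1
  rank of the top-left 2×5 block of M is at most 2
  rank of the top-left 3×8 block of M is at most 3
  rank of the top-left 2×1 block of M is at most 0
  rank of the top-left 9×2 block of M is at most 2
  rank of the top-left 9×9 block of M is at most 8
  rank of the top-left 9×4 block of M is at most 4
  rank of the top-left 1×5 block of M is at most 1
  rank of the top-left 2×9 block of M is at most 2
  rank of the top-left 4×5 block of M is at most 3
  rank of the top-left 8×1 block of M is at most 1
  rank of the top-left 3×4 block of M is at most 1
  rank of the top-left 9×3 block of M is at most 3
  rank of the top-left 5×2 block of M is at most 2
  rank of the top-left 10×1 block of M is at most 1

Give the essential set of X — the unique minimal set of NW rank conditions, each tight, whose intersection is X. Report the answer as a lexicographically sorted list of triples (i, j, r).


The tightest implied rank at each (i,j), from the 35 conditions:

  0 0 1 1 1 1 1 1 1 1
  0 0 1 1 1 2 2 2 2 2
  0 0 1 1 1 2 2 2 2 3
  1 1 2 2 2 3 3 3 3 4
  1 1 2 3 3 4 4 4 4 5
  1 2 3 4 4 5 5 5 5 6
  1 2 3 4 4 5 5 6 6 7
  1 2 3 4 5 6 6 7 7 8
  1 2 3 4 5 6 7 8 8 9
  1 2 3 4 5 6 7 8 9 10

the unique w with this rank table is (3, 6, 10, 1, 4, 2, 8, 5, 7, 9).

|D(w)|=16, |Ess(w)|=6:

[(3, 2, 0), (3, 5, 1), (3, 9, 2), (5, 2, 1), (7, 5, 4), (7, 7, 5)]


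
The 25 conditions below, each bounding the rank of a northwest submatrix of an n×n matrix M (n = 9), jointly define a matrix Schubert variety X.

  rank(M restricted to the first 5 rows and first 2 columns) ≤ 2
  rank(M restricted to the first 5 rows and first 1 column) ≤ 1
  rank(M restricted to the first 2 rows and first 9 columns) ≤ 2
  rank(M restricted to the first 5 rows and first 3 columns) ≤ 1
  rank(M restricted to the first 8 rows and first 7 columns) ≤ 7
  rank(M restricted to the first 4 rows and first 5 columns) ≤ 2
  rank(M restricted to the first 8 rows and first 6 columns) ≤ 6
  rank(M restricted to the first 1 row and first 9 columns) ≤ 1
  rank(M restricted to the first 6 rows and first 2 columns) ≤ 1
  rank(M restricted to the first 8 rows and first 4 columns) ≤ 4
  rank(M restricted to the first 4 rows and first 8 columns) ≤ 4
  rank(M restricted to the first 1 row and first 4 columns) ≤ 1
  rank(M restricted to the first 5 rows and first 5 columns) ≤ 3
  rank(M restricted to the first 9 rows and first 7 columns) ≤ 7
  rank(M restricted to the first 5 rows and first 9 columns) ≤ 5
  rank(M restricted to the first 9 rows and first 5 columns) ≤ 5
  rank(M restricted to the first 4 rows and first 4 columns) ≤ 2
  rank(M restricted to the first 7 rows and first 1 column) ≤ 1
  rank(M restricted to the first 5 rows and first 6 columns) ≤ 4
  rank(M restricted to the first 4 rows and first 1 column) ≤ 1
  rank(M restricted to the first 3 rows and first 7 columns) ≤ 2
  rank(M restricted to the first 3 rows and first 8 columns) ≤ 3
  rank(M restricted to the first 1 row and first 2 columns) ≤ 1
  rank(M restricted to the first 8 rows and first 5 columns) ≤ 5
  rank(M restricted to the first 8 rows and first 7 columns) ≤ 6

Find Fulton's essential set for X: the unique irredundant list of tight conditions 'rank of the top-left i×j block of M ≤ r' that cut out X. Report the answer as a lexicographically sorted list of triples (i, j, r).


Rank table r_w(9×9) implied by the 25 constraints:

  i=1: 1 | 1 | 1 | 1 | 1 | 1 | 1 | 1 | 1
  i=2: 1 | 1 | 1 | 2 | 2 | 2 | 2 | 2 | 2
  i=3: 1 | 1 | 1 | 2 | 2 | 2 | 2 | 3 | 3
  i=4: 1 | 1 | 1 | 2 | 2 | 3 | 3 | 4 | 4
  i=5: 1 | 1 | 1 | 2 | 3 | 4 | 4 | 5 | 5
  i=6: 1 | 1 | 2 | 3 | 4 | 5 | 5 | 6 | 6
  i=7: 1 | 2 | 3 | 4 | 5 | 6 | 6 | 7 | 7
  i=8: 1 | 2 | 3 | 4 | 5 | 6 | 6 | 7 | 8
  i=9: 1 | 2 | 3 | 4 | 5 | 6 | 7 | 8 | 9

the unique w with this rank table is (1, 4, 8, 6, 5, 3, 2, 9, 7).

5 SE-corners of the 14-cell Rothe diagram give Ess(w):

[(3, 7, 2), (4, 5, 2), (5, 3, 1), (6, 2, 1), (8, 7, 6)]


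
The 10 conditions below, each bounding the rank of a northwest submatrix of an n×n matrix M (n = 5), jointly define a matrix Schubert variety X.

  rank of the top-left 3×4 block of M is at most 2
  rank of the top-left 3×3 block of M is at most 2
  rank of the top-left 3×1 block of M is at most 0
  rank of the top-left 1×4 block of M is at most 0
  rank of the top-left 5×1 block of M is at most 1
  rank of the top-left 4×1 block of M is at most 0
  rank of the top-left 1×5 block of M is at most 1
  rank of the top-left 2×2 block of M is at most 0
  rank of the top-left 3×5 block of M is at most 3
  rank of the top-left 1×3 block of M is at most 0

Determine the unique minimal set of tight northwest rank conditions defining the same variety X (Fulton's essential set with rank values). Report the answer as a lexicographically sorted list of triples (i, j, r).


Propagating the 10 rank bounds to every northwest block:

  0  0  0  0  1
  0  0  1  1  2
  0  1  2  2  3
  0  1  2  3  4
  1  2  3  4  5

second differences of R give the permutation w = (5, 3, 2, 4, 1).

|D(w)|=8, |Ess(w)|=3:

[(1, 4, 0), (2, 2, 0), (4, 1, 0)]


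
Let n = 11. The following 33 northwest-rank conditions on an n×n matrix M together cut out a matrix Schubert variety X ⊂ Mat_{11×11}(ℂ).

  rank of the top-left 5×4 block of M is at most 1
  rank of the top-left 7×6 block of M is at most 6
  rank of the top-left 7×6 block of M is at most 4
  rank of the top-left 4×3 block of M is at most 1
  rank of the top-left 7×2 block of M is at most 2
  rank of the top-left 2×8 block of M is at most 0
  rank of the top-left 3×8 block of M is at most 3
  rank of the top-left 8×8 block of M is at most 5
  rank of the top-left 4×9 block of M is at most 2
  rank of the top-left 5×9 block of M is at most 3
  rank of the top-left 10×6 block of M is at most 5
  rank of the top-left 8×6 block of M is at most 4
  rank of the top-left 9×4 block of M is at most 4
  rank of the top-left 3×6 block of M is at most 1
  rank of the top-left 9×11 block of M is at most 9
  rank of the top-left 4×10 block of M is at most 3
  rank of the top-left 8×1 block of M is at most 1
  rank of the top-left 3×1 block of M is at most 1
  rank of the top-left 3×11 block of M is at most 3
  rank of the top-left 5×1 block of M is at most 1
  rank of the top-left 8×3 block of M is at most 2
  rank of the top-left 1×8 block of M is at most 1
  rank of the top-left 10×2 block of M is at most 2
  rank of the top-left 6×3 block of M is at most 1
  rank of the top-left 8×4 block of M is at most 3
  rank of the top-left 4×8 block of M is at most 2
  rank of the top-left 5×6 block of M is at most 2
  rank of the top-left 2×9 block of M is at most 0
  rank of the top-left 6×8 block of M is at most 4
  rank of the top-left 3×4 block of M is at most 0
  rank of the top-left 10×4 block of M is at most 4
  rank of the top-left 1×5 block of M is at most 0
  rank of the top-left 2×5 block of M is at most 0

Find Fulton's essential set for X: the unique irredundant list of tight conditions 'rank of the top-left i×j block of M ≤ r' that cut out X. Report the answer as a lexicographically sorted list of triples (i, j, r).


Propagating the 33 rank bounds to every northwest block:

  row 1: 0 | 0 | 0 | 0 | 0 | 0 | 0 | 0 | 0 | 1 | 1
  row 2: 0 | 0 | 0 | 0 | 0 | 0 | 0 | 0 | 0 | 1 | 2
  row 3: 0 | 0 | 0 | 0 | 1 | 1 | 1 | 1 | 1 | 2 | 3
  row 4: 1 | 1 | 1 | 1 | 2 | 2 | 2 | 2 | 2 | 3 | 4
  row 5: 1 | 1 | 1 | 1 | 2 | 2 | 3 | 3 | 3 | 4 | 5
  row 6: 1 | 1 | 1 | 2 | 3 | 3 | 4 | 4 | 4 | 5 | 6
  row 7: 1 | 2 | 2 | 3 | 4 | 4 | 5 | 5 | 5 | 6 | 7
  row 8: 1 | 2 | 2 | 3 | 4 | 4 | 5 | 5 | 6 | 7 | 8
  row 9: 1 | 2 | 3 | 4 | 5 | 5 | 6 | 6 | 7 | 8 | 9
  row 10: 1 | 2 | 3 | 4 | 5 | 5 | 6 | 7 | 8 | 9 | 10
  row 11: 1 | 2 | 3 | 4 | 5 | 6 | 7 | 8 | 9 | 10 | 11

hence w(1..11) = (10, 11, 5, 1, 7, 4, 2, 9, 3, 8, 6).

|D(w)|=32, |Ess(w)|=9:

[(2, 9, 0), (3, 4, 0), (5, 4, 1), (5, 6, 2), (6, 3, 1), (8, 3, 2), (8, 6, 4), (8, 8, 5), (10, 6, 5)]


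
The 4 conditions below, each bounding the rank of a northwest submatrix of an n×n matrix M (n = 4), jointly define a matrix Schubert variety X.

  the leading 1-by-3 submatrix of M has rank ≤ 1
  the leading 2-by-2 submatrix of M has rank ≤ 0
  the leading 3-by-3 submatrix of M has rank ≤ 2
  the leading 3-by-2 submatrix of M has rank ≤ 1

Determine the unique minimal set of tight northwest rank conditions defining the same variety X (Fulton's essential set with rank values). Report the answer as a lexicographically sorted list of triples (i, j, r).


Recovering R(i,j) via the rank-extension bound from the 4 conditions:

  i=1: 0 | 0 | 1 | 1
  i=2: 0 | 0 | 1 | 2
  i=3: 1 | 1 | 2 | 3
  i=4: 1 | 2 | 3 | 4

so w = (3, 4, 1, 2).

ℓ(w)=4; the 1 essential cell (i,j,r):

[(2, 2, 0)]


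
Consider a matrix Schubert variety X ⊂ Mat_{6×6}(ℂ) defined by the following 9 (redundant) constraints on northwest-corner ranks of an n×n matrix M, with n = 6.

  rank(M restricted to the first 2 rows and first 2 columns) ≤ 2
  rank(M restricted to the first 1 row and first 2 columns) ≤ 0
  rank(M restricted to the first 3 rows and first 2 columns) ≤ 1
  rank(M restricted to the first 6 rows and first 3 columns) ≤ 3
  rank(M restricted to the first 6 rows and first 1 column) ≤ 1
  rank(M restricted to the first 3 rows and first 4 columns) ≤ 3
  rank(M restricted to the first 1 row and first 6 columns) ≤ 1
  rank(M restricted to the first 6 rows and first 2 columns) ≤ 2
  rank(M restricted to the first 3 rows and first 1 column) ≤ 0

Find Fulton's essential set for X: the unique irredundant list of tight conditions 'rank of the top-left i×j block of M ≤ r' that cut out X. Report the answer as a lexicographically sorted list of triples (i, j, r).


The tightest implied rank at each (i,j), from the 9 conditions:

  row 1: 0, 0, 1, 1, 1, 1
  row 2: 0, 1, 2, 2, 2, 2
  row 3: 0, 1, 2, 3, 3, 3
  row 4: 1, 2, 3, 4, 4, 4
  row 5: 1, 2, 3, 4, 5, 5
  row 6: 1, 2, 3, 4, 5, 6

reading off 1-entries of Δ²R: w = (3, 2, 4, 1, 5, 6).

Rothe diagram D(w) (4 cells), 2 SE-corners (essential conditions):

[(1, 2, 0), (3, 1, 0)]


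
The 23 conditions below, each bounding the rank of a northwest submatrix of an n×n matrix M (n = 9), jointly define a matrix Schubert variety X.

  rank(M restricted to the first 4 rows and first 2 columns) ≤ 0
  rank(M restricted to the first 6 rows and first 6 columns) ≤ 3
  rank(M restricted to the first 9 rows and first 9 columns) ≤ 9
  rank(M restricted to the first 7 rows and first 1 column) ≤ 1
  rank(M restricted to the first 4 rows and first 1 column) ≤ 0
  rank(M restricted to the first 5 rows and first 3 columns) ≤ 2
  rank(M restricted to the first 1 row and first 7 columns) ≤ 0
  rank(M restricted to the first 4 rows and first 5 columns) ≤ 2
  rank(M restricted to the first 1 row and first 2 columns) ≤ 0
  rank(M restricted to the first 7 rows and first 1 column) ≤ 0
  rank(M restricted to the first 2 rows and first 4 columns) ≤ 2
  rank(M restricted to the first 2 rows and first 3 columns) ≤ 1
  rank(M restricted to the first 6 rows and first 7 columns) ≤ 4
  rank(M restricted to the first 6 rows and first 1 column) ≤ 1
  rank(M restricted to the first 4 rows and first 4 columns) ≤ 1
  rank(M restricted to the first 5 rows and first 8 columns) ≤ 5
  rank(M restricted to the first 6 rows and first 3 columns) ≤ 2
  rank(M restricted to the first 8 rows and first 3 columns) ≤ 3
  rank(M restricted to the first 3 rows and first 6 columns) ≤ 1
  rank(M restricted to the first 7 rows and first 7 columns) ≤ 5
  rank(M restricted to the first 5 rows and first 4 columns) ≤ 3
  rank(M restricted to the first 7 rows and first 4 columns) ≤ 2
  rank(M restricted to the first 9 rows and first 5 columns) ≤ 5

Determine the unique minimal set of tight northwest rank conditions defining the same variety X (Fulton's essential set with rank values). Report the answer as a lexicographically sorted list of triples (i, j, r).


Rank table r_w(9×9) implied by the 23 constraints:

  row 1: 0 | 0 | 0 | 0 | 0 | 0 | 0 | 1 | 1
  row 2: 0 | 0 | 1 | 1 | 1 | 1 | 1 | 2 | 2
  row 3: 0 | 0 | 1 | 1 | 1 | 1 | 2 | 3 | 3
  row 4: 0 | 0 | 1 | 1 | 2 | 2 | 3 | 4 | 4
  row 5: 0 | 1 | 2 | 2 | 3 | 3 | 4 | 5 | 5
  row 6: 0 | 1 | 2 | 2 | 3 | 3 | 4 | 5 | 6
  row 7: 0 | 1 | 2 | 2 | 3 | 4 | 5 | 6 | 7
  row 8: 1 | 2 | 3 | 3 | 4 | 5 | 6 | 7 | 8
  row 9: 1 | 2 | 3 | 4 | 5 | 6 | 7 | 8 | 9

reading off 1-entries of Δ²R: w = (8, 3, 7, 5, 2, 9, 6, 1, 4).

Rothe diagram D(w) (23 cells), 7 SE-corners (essential conditions):

[(1, 7, 0), (3, 6, 1), (4, 2, 0), (4, 4, 1), (6, 6, 3), (7, 1, 0), (7, 4, 2)]


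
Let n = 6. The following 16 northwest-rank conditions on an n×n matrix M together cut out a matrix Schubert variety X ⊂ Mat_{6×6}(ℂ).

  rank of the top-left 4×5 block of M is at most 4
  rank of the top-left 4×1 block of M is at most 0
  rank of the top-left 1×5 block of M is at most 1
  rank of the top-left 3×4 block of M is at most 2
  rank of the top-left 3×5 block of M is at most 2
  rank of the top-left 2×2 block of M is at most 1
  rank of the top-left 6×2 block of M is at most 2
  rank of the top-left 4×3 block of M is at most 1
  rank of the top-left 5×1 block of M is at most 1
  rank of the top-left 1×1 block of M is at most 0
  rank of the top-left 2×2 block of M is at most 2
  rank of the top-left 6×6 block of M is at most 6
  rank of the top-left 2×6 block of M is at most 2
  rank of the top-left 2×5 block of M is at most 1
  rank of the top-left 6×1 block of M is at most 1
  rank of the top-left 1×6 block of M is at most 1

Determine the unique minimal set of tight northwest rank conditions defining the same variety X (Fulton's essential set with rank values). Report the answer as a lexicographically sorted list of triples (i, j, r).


Reconstructing r_w from the 16 given conditions:

  R[1]: 0, 1, 1, 1, 1, 1
  R[2]: 0, 1, 1, 1, 1, 2
  R[3]: 0, 1, 1, 2, 2, 3
  R[4]: 0, 1, 1, 2, 3, 4
  R[5]: 1, 2, 2, 3, 4, 5
  R[6]: 1, 2, 3, 4, 5, 6

the unique w with this rank table is (2, 6, 4, 5, 1, 3).

|D(w)|=9, |Ess(w)|=3:

[(2, 5, 1), (4, 1, 0), (4, 3, 1)]


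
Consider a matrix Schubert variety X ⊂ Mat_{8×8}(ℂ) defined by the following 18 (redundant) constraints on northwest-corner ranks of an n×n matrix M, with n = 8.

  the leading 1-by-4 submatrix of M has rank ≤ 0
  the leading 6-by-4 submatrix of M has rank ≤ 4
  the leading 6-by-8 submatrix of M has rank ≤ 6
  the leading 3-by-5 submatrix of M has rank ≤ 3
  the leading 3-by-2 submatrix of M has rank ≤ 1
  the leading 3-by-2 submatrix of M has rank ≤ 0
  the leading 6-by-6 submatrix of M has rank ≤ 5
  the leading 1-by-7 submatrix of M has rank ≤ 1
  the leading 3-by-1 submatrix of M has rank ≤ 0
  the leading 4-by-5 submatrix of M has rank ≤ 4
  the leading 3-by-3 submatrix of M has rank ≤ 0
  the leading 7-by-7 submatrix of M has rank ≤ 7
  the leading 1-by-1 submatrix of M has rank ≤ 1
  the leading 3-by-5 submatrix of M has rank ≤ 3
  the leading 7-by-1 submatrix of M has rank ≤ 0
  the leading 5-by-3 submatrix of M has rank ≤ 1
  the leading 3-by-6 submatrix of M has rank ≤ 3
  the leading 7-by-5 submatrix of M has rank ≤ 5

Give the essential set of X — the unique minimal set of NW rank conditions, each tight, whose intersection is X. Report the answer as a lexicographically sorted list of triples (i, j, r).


Computing R[i][j] = min implied NW-rank bound (n=8, 18 conditions):

  0 | 0 | 0 | 0 | 1 | 1 | 1 | 1
  0 | 0 | 0 | 1 | 2 | 2 | 2 | 2
  0 | 0 | 0 | 1 | 2 | 3 | 3 | 3
  0 | 1 | 1 | 2 | 3 | 4 | 4 | 4
  0 | 1 | 1 | 2 | 3 | 4 | 5 | 5
  0 | 1 | 2 | 3 | 4 | 5 | 6 | 6
  0 | 1 | 2 | 3 | 4 | 5 | 6 | 7
  1 | 2 | 3 | 4 | 5 | 6 | 7 | 8

hence w(1..8) = (5, 4, 6, 2, 7, 3, 8, 1).

4 SE-corners of the 15-cell Rothe diagram give Ess(w):

[(1, 4, 0), (3, 3, 0), (5, 3, 1), (7, 1, 0)]


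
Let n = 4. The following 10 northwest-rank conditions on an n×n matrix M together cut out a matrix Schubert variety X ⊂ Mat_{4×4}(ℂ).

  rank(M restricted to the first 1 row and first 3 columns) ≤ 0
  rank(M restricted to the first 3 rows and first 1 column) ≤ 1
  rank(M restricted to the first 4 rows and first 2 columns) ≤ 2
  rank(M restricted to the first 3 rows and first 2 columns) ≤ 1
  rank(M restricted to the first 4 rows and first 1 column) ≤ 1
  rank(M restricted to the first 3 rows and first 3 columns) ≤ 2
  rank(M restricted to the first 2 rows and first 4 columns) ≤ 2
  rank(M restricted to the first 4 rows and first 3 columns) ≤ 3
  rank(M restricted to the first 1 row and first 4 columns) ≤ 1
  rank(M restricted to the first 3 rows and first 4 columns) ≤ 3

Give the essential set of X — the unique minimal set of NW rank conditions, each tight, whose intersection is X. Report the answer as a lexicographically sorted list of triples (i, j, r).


Rank table r_w(4×4) implied by the 10 constraints:

  i=1: 0, 0, 0, 1
  i=2: 1, 1, 1, 2
  i=3: 1, 1, 2, 3
  i=4: 1, 2, 3, 4

so w = (4, 1, 3, 2).

2 SE-corners of the 4-cell Rothe diagram give Ess(w):

[(1, 3, 0), (3, 2, 1)]
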